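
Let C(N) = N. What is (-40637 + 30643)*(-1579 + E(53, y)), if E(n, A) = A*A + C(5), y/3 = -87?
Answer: -665070718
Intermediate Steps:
y = -261 (y = 3*(-87) = -261)
E(n, A) = 5 + A² (E(n, A) = A*A + 5 = A² + 5 = 5 + A²)
(-40637 + 30643)*(-1579 + E(53, y)) = (-40637 + 30643)*(-1579 + (5 + (-261)²)) = -9994*(-1579 + (5 + 68121)) = -9994*(-1579 + 68126) = -9994*66547 = -665070718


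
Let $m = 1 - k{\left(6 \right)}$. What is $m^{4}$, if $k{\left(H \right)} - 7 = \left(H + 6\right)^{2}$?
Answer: $506250000$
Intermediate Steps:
$k{\left(H \right)} = 7 + \left(6 + H\right)^{2}$ ($k{\left(H \right)} = 7 + \left(H + 6\right)^{2} = 7 + \left(6 + H\right)^{2}$)
$m = -150$ ($m = 1 - \left(7 + \left(6 + 6\right)^{2}\right) = 1 - \left(7 + 12^{2}\right) = 1 - \left(7 + 144\right) = 1 - 151 = -150$)
$m^{4} = \left(-150\right)^{4} = 506250000$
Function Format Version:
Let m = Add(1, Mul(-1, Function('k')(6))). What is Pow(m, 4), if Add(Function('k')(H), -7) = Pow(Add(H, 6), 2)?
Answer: 506250000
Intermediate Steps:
Function('k')(H) = Add(7, Pow(Add(6, H), 2)) (Function('k')(H) = Add(7, Pow(Add(H, 6), 2)) = Add(7, Pow(Add(6, H), 2)))
m = -150 (m = Add(1, Mul(-1, Add(7, Pow(Add(6, 6), 2)))) = Add(1, Mul(-1, Add(7, Pow(12, 2)))) = Add(1, Mul(-1, Add(7, 144))) = Add(1, Mul(-1, 151)) = Add(1, -151) = -150)
Pow(m, 4) = Pow(-150, 4) = 506250000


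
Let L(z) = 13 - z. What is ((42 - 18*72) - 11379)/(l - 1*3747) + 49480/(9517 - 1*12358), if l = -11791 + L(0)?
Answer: -81365183/4900725 ≈ -16.603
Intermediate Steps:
l = -11778 (l = -11791 + (13 - 1*0) = -11791 + (13 + 0) = -11791 + 13 = -11778)
((42 - 18*72) - 11379)/(l - 1*3747) + 49480/(9517 - 1*12358) = ((42 - 18*72) - 11379)/(-11778 - 1*3747) + 49480/(9517 - 1*12358) = ((42 - 1296) - 11379)/(-11778 - 3747) + 49480/(9517 - 12358) = (-1254 - 11379)/(-15525) + 49480/(-2841) = -12633*(-1/15525) + 49480*(-1/2841) = 4211/5175 - 49480/2841 = -81365183/4900725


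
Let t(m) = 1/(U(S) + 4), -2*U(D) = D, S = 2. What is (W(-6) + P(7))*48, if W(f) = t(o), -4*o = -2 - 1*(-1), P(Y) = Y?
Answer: 352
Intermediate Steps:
U(D) = -D/2
o = ¼ (o = -(-2 - 1*(-1))/4 = -(-2 + 1)/4 = -¼*(-1) = ¼ ≈ 0.25000)
t(m) = ⅓ (t(m) = 1/(-½*2 + 4) = 1/(-1 + 4) = 1/3 = ⅓)
W(f) = ⅓
(W(-6) + P(7))*48 = (⅓ + 7)*48 = (22/3)*48 = 352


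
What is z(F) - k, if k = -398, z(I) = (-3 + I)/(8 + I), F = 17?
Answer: 9964/25 ≈ 398.56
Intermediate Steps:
z(I) = (-3 + I)/(8 + I)
z(F) - k = (-3 + 17)/(8 + 17) - 1*(-398) = 14/25 + 398 = 9964/25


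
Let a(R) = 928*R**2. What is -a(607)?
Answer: -341920672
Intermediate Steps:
-a(607) = -928*607**2 = -928*368449 = -1*341920672 = -341920672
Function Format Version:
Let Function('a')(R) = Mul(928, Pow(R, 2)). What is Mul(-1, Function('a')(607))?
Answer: -341920672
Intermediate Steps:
Mul(-1, Function('a')(607)) = Mul(-1, Mul(928, Pow(607, 2))) = Mul(-1, Mul(928, 368449)) = Mul(-1, 341920672) = -341920672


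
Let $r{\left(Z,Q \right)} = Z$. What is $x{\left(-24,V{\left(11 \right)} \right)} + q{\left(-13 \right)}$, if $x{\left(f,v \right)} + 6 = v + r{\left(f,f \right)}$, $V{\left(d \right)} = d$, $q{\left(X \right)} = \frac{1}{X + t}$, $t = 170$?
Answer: $- \frac{2982}{157} \approx -18.994$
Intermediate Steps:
$q{\left(X \right)} = \frac{1}{170 + X}$ ($q{\left(X \right)} = \frac{1}{X + 170} = \frac{1}{170 + X}$)
$x{\left(f,v \right)} = -6 + f + v$ ($x{\left(f,v \right)} = -6 + \left(v + f\right) = -6 + \left(f + v\right) = -6 + f + v$)
$x{\left(-24,V{\left(11 \right)} \right)} + q{\left(-13 \right)} = \left(-6 - 24 + 11\right) + \frac{1}{170 - 13} = -19 + \frac{1}{157} = - \frac{2982}{157}$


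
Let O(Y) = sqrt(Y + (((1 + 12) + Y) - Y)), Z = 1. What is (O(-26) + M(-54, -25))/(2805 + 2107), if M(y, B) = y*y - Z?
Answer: 2915/4912 + I*sqrt(13)/4912 ≈ 0.59344 + 0.00073403*I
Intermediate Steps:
M(y, B) = -1 + y**2 (M(y, B) = y*y - 1*1 = y**2 - 1 = -1 + y**2)
O(Y) = sqrt(13 + Y) (O(Y) = sqrt(Y + ((13 + Y) - Y)) = sqrt(Y + 13) = sqrt(13 + Y))
(O(-26) + M(-54, -25))/(2805 + 2107) = (sqrt(13 - 26) + (-1 + (-54)**2))/(2805 + 2107) = (sqrt(-13) + (-1 + 2916))/4912 = (I*sqrt(13) + 2915)*(1/4912) = (2915 + I*sqrt(13))*(1/4912) = 2915/4912 + I*sqrt(13)/4912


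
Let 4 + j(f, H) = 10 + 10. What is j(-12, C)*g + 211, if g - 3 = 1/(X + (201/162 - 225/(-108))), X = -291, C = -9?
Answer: 8045143/31069 ≈ 258.94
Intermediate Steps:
j(f, H) = 16 (j(f, H) = -4 + (10 + 10) = -4 + 20 = 16)
g = 93099/31069 (g = 3 + 1/(-291 + (201/162 - 225/(-108))) = 3 + 1/(-291 + (201*(1/162) - 225*(-1/108))) = 3 + 1/(-291 + (67/54 + 25/12)) = 3 + 1/(-291 + 359/108) = 3 + 1/(-31069/108) = 3 - 108/31069 = 93099/31069 ≈ 2.9965)
j(-12, C)*g + 211 = 16*(93099/31069) + 211 = 1489584/31069 + 211 = 8045143/31069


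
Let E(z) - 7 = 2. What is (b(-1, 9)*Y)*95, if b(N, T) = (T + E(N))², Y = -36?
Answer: -1108080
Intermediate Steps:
E(z) = 9 (E(z) = 7 + 2 = 9)
b(N, T) = (9 + T)² (b(N, T) = (T + 9)² = (9 + T)²)
(b(-1, 9)*Y)*95 = ((9 + 9)²*(-36))*95 = (18²*(-36))*95 = (324*(-36))*95 = -11664*95 = -1108080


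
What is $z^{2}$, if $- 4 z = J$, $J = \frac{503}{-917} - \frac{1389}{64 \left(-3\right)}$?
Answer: $\frac{153961279641}{55108501504} \approx 2.7938$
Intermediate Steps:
$J = \frac{392379}{58688}$ ($J = 503 \left(- \frac{1}{917}\right) - \frac{1389}{-192} = - \frac{503}{917} - - \frac{463}{64} = - \frac{503}{917} + \frac{463}{64} = \frac{392379}{58688} \approx 6.6858$)
$z = - \frac{392379}{234752}$ ($z = \left(- \frac{1}{4}\right) \frac{392379}{58688} = - \frac{392379}{234752} \approx -1.6715$)
$z^{2} = \left(- \frac{392379}{234752}\right)^{2} = \frac{153961279641}{55108501504}$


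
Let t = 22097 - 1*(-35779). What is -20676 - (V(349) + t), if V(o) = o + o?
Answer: -79250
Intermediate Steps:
t = 57876 (t = 22097 + 35779 = 57876)
V(o) = 2*o
-20676 - (V(349) + t) = -20676 - (2*349 + 57876) = -20676 - (698 + 57876) = -20676 - 1*58574 = -20676 - 58574 = -79250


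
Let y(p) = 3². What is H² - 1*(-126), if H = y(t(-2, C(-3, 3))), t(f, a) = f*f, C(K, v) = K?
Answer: 207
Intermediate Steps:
t(f, a) = f²
y(p) = 9
H = 9
H² - 1*(-126) = 9² - 1*(-126) = 81 + 126 = 207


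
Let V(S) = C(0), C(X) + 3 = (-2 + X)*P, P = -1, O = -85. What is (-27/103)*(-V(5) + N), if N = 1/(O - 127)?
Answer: -5697/21836 ≈ -0.26090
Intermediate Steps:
C(X) = -1 - X (C(X) = -3 + (-2 + X)*(-1) = -3 + (2 - X) = -1 - X)
V(S) = -1 (V(S) = -1 - 1*0 = -1 + 0 = -1)
N = -1/212 (N = 1/(-85 - 127) = 1/(-212) = -1/212 ≈ -0.0047170)
(-27/103)*(-V(5) + N) = (-27/103)*(-1*(-1) - 1/212) = (-27*1/103)*(1 - 1/212) = -27/103*211/212 = -5697/21836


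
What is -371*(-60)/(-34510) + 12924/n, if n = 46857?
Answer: -2842998/7700167 ≈ -0.36921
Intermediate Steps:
-371*(-60)/(-34510) + 12924/n = -371*(-60)/(-34510) + 12924/46857 = 22260*(-1/34510) + 12924*(1/46857) = -318/493 + 4308/15619 = -2842998/7700167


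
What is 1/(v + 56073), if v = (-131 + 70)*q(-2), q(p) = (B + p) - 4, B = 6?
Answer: 1/56073 ≈ 1.7834e-5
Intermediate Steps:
q(p) = 2 + p (q(p) = (6 + p) - 4 = 2 + p)
v = 0 (v = (-131 + 70)*(2 - 2) = -61*0 = 0)
1/(v + 56073) = 1/(0 + 56073) = 1/56073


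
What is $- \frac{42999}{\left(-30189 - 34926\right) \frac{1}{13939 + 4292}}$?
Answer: $\frac{87101641}{7235} \approx 12039.0$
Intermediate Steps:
$- \frac{42999}{\left(-30189 - 34926\right) \frac{1}{13939 + 4292}} = - \frac{42999}{\left(-65115\right) \frac{1}{18231}} = - \frac{42999}{- \frac{21705}{6077}} = \left(-42999\right) \left(- \frac{6077}{21705}\right) = \frac{87101641}{7235}$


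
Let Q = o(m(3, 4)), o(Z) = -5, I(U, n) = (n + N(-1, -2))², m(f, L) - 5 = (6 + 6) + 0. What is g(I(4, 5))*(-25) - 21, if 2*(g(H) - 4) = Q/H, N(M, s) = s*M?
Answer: -11733/98 ≈ -119.72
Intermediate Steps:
N(M, s) = M*s
m(f, L) = 17 (m(f, L) = 5 + ((6 + 6) + 0) = 5 + (12 + 0) = 5 + 12 = 17)
I(U, n) = (2 + n)² (I(U, n) = (n - 1*(-2))² = (n + 2)² = (2 + n)²)
Q = -5
g(H) = 4 - 5/(2*H) (g(H) = 4 + (-5/H)/2 = 4 - 5/(2*H))
g(I(4, 5))*(-25) - 21 = (4 - 5/(2*(2 + 5)²))*(-25) - 21 = (4 - 5/(2*(7²)))*(-25) - 21 = (4 - 5/2/49)*(-25) - 21 = (4 - 5/2*1/49)*(-25) - 21 = (4 - 5/98)*(-25) - 21 = (387/98)*(-25) - 21 = -9675/98 - 21 = -11733/98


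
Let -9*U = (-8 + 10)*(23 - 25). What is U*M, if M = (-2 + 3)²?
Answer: 4/9 ≈ 0.44444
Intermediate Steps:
M = 1 (M = 1² = 1)
U = 4/9 (U = -(-8 + 10)*(23 - 25)/9 = -2*(-2)/9 = -⅑*(-4) = 4/9 ≈ 0.44444)
U*M = (4/9)*1 = 4/9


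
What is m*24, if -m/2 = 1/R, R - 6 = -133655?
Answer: 48/133649 ≈ 0.00035915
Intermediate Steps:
R = -133649 (R = 6 - 133655 = -133649)
m = 2/133649 (m = -2/(-133649) = -2*(-1/133649) = 2/133649 ≈ 1.4965e-5)
m*24 = (2/133649)*24 = 48/133649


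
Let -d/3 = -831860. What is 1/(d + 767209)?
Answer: 1/3262789 ≈ 3.0649e-7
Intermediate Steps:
d = 2495580 (d = -3*(-831860) = 2495580)
1/(d + 767209) = 1/(2495580 + 767209) = 1/3262789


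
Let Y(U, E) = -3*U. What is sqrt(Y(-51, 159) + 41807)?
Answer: 2*sqrt(10490) ≈ 204.84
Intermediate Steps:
sqrt(Y(-51, 159) + 41807) = sqrt(-3*(-51) + 41807) = sqrt(153 + 41807) = sqrt(41960) = 2*sqrt(10490)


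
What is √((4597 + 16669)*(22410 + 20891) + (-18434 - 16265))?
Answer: √920804367 ≈ 30345.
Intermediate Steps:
√((4597 + 16669)*(22410 + 20891) + (-18434 - 16265)) = √(21266*43301 - 34699) = √(920839066 - 34699) = √920804367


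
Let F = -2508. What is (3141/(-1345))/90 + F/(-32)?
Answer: 4215179/53800 ≈ 78.349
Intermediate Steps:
(3141/(-1345))/90 + F/(-32) = (3141/(-1345))/90 - 2508/(-32) = (3141*(-1/1345))*(1/90) - 2508*(-1/32) = -3141/1345*1/90 + 627/8 = -349/13450 + 627/8 = 4215179/53800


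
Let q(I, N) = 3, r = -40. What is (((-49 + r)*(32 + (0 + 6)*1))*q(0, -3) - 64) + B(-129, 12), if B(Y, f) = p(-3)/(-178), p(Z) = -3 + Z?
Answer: -908687/89 ≈ -10210.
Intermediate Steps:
B(Y, f) = 3/89 (B(Y, f) = (-3 - 3)/(-178) = -6*(-1/178) = 3/89)
(((-49 + r)*(32 + (0 + 6)*1))*q(0, -3) - 64) + B(-129, 12) = (((-49 - 40)*(32 + (0 + 6)*1))*3 - 64) + 3/89 = (-89*(32 + 6*1)*3 - 64) + 3/89 = (-89*(32 + 6)*3 - 64) + 3/89 = (-89*38*3 - 64) + 3/89 = (-3382*3 - 64) + 3/89 = (-10146 - 64) + 3/89 = -10210 + 3/89 = -908687/89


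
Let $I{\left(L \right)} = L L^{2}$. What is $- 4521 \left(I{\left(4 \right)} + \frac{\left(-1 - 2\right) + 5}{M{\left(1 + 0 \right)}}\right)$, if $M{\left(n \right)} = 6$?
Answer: $-290851$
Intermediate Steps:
$I{\left(L \right)} = L^{3}$
$- 4521 \left(I{\left(4 \right)} + \frac{\left(-1 - 2\right) + 5}{M{\left(1 + 0 \right)}}\right) = - 4521 \left(4^{3} + \frac{\left(-1 - 2\right) + 5}{6}\right) = - 4521 \left(64 + \left(-3 + 5\right) \frac{1}{6}\right) = - 4521 \left(64 + 2 \cdot \frac{1}{6}\right) = - 4521 \left(64 + \frac{1}{3}\right) = \left(-4521\right) \frac{193}{3} = -290851$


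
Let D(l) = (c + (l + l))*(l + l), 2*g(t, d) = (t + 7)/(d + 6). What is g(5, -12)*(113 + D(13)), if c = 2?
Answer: -841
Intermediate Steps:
g(t, d) = (7 + t)/(2*(6 + d)) (g(t, d) = ((t + 7)/(d + 6))/2 = ((7 + t)/(6 + d))/2 = (7 + t)/(2*(6 + d)))
D(l) = 2*l*(2 + 2*l) (D(l) = (2 + (l + l))*(l + l) = (2 + 2*l)*(2*l) = 2*l*(2 + 2*l))
g(5, -12)*(113 + D(13)) = ((7 + 5)/(2*(6 - 12)))*(113 + 4*13*(1 + 13)) = ((1/2)*12/(-6))*(113 + 4*13*14) = ((1/2)*(-1/6)*12)*(113 + 728) = -1*841 = -841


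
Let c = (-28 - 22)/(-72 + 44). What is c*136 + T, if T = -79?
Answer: 1147/7 ≈ 163.86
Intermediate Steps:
c = 25/14 (c = -50/(-28) = -50*(-1/28) = 25/14 ≈ 1.7857)
c*136 + T = (25/14)*136 - 79 = 1700/7 - 79 = 1147/7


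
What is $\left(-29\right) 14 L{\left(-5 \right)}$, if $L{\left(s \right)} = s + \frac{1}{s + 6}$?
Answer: $1624$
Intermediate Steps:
$L{\left(s \right)} = s + \frac{1}{6 + s}$
$\left(-29\right) 14 L{\left(-5 \right)} = \left(-29\right) 14 \frac{1 + \left(-5\right)^{2} + 6 \left(-5\right)}{6 - 5} = - 406 \frac{1 + 25 - 30}{1} = - 406 \cdot 1 \left(-4\right) = \left(-406\right) \left(-4\right) = 1624$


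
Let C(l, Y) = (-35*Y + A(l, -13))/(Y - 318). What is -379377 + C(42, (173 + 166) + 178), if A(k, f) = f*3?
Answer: -75514157/199 ≈ -3.7947e+5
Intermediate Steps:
A(k, f) = 3*f
C(l, Y) = (-39 - 35*Y)/(-318 + Y) (C(l, Y) = (-35*Y + 3*(-13))/(Y - 318) = (-35*Y - 39)/(-318 + Y) = (-39 - 35*Y)/(-318 + Y))
-379377 + C(42, (173 + 166) + 178) = -379377 + (-39 - 35*((173 + 166) + 178))/(-318 + ((173 + 166) + 178)) = -379377 + (-39 - 35*(339 + 178))/(-318 + (339 + 178)) = -379377 + (-39 - 35*517)/(-318 + 517) = -379377 + (-39 - 18095)/199 = -379377 + (1/199)*(-18134) = -379377 - 18134/199 = -75514157/199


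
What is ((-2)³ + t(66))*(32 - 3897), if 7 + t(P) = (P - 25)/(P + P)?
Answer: 7494235/132 ≈ 56775.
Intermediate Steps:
t(P) = -7 + (-25 + P)/(2*P) (t(P) = -7 + (P - 25)/(P + P) = -7 + (-25 + P)/((2*P)) = -7 + (-25 + P)*(1/(2*P)) = -7 + (-25 + P)/(2*P))
((-2)³ + t(66))*(32 - 3897) = ((-2)³ + (½)*(-25 - 13*66)/66)*(32 - 3897) = (-8 + (½)*(1/66)*(-25 - 858))*(-3865) = (-8 + (½)*(1/66)*(-883))*(-3865) = (-8 - 883/132)*(-3865) = -1939/132*(-3865) = 7494235/132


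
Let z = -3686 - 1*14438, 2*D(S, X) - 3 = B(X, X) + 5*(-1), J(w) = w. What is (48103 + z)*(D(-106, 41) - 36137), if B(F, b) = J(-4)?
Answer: -1083441060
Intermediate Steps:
B(F, b) = -4
D(S, X) = -3 (D(S, X) = 3/2 + (-4 + 5*(-1))/2 = 3/2 + (-4 - 5)/2 = 3/2 + (1/2)*(-9) = 3/2 - 9/2 = -3)
z = -18124 (z = -3686 - 14438 = -18124)
(48103 + z)*(D(-106, 41) - 36137) = (48103 - 18124)*(-3 - 36137) = 29979*(-36140) = -1083441060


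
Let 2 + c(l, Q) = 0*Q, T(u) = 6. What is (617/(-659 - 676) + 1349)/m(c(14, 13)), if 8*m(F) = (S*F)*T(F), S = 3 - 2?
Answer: -3600596/4005 ≈ -899.03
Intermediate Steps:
S = 1
c(l, Q) = -2 (c(l, Q) = -2 + 0*Q = -2 + 0 = -2)
m(F) = 3*F/4 (m(F) = ((1*F)*6)/8 = (F*6)/8 = (6*F)/8 = 3*F/4)
(617/(-659 - 676) + 1349)/m(c(14, 13)) = (617/(-659 - 676) + 1349)/(((¾)*(-2))) = (617/(-1335) + 1349)/(-3/2) = (617*(-1/1335) + 1349)*(-⅔) = (-617/1335 + 1349)*(-⅔) = (1800298/1335)*(-⅔) = -3600596/4005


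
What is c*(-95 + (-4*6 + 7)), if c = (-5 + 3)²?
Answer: -448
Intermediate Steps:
c = 4 (c = (-2)² = 4)
c*(-95 + (-4*6 + 7)) = 4*(-95 + (-4*6 + 7)) = 4*(-95 + (-24 + 7)) = 4*(-95 - 17) = 4*(-112) = -448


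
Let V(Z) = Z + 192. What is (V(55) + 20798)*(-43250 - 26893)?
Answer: -1476159435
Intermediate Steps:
V(Z) = 192 + Z
(V(55) + 20798)*(-43250 - 26893) = ((192 + 55) + 20798)*(-43250 - 26893) = (247 + 20798)*(-70143) = 21045*(-70143) = -1476159435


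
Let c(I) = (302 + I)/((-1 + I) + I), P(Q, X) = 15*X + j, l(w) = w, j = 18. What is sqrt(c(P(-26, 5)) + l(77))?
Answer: 4*sqrt(6771)/37 ≈ 8.8958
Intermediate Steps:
P(Q, X) = 18 + 15*X (P(Q, X) = 15*X + 18 = 18 + 15*X)
c(I) = (302 + I)/(-1 + 2*I)
sqrt(c(P(-26, 5)) + l(77)) = sqrt((302 + (18 + 15*5))/(-1 + 2*(18 + 15*5)) + 77) = sqrt((302 + (18 + 75))/(-1 + 2*(18 + 75)) + 77) = sqrt((302 + 93)/(-1 + 2*93) + 77) = sqrt(395/(-1 + 186) + 77) = sqrt(395/185 + 77) = sqrt((1/185)*395 + 77) = sqrt(79/37 + 77) = sqrt(2928/37) = 4*sqrt(6771)/37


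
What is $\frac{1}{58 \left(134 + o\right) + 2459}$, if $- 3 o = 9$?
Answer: $\frac{1}{10057} \approx 9.9433 \cdot 10^{-5}$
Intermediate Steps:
$o = -3$ ($o = \left(- \frac{1}{3}\right) 9 = -3$)
$\frac{1}{58 \left(134 + o\right) + 2459} = \frac{1}{58 \left(134 - 3\right) + 2459} = \frac{1}{58 \cdot 131 + 2459} = \frac{1}{7598 + 2459} = \frac{1}{10057}$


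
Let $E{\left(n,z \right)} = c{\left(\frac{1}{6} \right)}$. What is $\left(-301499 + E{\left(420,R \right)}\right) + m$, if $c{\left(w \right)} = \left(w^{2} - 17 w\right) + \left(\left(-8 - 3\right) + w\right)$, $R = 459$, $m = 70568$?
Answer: $- \frac{8314007}{36} \approx -2.3094 \cdot 10^{5}$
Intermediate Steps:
$c{\left(w \right)} = -11 + w^{2} - 16 w$ ($c{\left(w \right)} = \left(w^{2} - 17 w\right) + \left(-11 + w\right) = -11 + w^{2} - 16 w$)
$E{\left(n,z \right)} = - \frac{491}{36}$ ($E{\left(n,z \right)} = -11 + \left(\frac{1}{6}\right)^{2} - \frac{16}{6} = -11 + \left(\frac{1}{6}\right)^{2} - \frac{8}{3} = -11 + \frac{1}{36} - \frac{8}{3} = - \frac{491}{36}$)
$\left(-301499 + E{\left(420,R \right)}\right) + m = \left(-301499 - \frac{491}{36}\right) + 70568 = - \frac{10854455}{36} + 70568 = - \frac{8314007}{36}$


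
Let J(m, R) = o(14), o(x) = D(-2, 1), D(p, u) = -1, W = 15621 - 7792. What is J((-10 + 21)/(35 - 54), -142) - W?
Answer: -7830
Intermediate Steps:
W = 7829
o(x) = -1
J(m, R) = -1
J((-10 + 21)/(35 - 54), -142) - W = -1 - 1*7829 = -1 - 7829 = -7830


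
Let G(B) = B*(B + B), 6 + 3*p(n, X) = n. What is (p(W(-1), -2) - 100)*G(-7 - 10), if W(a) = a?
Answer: -177446/3 ≈ -59149.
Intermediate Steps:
p(n, X) = -2 + n/3
G(B) = 2*B**2 (G(B) = B*(2*B) = 2*B**2)
(p(W(-1), -2) - 100)*G(-7 - 10) = ((-2 + (1/3)*(-1)) - 100)*(2*(-7 - 10)**2) = ((-2 - 1/3) - 100)*(2*(-17)**2) = (-7/3 - 100)*(2*289) = -307/3*578 = -177446/3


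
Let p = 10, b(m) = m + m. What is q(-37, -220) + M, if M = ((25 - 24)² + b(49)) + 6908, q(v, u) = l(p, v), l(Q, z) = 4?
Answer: 7011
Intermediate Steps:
b(m) = 2*m
q(v, u) = 4
M = 7007 (M = ((25 - 24)² + 2*49) + 6908 = (1² + 98) + 6908 = (1 + 98) + 6908 = 99 + 6908 = 7007)
q(-37, -220) + M = 4 + 7007 = 7011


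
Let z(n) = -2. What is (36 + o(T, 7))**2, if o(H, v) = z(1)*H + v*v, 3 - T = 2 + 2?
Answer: 7569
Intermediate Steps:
T = -1 (T = 3 - (2 + 2) = 3 - 1*4 = 3 - 4 = -1)
o(H, v) = v**2 - 2*H (o(H, v) = -2*H + v*v = -2*H + v**2 = v**2 - 2*H)
(36 + o(T, 7))**2 = (36 + (7**2 - 2*(-1)))**2 = (36 + (49 + 2))**2 = (36 + 51)**2 = 87**2 = 7569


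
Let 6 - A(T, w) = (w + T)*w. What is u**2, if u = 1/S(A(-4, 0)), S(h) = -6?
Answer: 1/36 ≈ 0.027778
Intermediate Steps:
A(T, w) = 6 - w*(T + w) (A(T, w) = 6 - (w + T)*w = 6 - (T + w)*w = 6 - w*(T + w))
u = -1/6 (u = 1/(-6) = -1/6 ≈ -0.16667)
u**2 = (-1/6)**2 = 1/36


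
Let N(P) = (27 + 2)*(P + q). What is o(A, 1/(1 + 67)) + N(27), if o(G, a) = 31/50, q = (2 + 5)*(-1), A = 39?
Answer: 29031/50 ≈ 580.62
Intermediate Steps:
q = -7 (q = 7*(-1) = -7)
N(P) = -203 + 29*P (N(P) = (27 + 2)*(P - 7) = 29*(-7 + P) = -203 + 29*P)
o(G, a) = 31/50 (o(G, a) = 31*(1/50) = 31/50)
o(A, 1/(1 + 67)) + N(27) = 31/50 + (-203 + 29*27) = 31/50 + (-203 + 783) = 31/50 + 580 = 29031/50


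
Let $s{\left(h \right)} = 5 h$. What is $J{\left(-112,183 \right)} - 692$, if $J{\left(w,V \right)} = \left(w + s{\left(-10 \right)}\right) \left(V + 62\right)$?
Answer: $-40382$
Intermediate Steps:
$J{\left(w,V \right)} = \left(-50 + w\right) \left(62 + V\right)$ ($J{\left(w,V \right)} = \left(w + 5 \left(-10\right)\right) \left(V + 62\right) = \left(w - 50\right) \left(62 + V\right) = \left(-50 + w\right) \left(62 + V\right)$)
$J{\left(-112,183 \right)} - 692 = \left(-3100 - 9150 + 62 \left(-112\right) + 183 \left(-112\right)\right) - 692 = \left(-3100 - 9150 - 6944 - 20496\right) - 692 = -39690 - 692 = -40382$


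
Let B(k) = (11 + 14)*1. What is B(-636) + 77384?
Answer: 77409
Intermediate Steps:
B(k) = 25 (B(k) = 25*1 = 25)
B(-636) + 77384 = 25 + 77384 = 77409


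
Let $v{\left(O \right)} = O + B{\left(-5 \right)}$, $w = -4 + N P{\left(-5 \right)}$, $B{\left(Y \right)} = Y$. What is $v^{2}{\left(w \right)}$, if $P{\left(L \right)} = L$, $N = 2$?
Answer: $361$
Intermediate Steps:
$w = -14$ ($w = -4 + 2 \left(-5\right) = -4 - 10 = -14$)
$v{\left(O \right)} = -5 + O$ ($v{\left(O \right)} = O - 5 = -5 + O$)
$v^{2}{\left(w \right)} = \left(-5 - 14\right)^{2} = \left(-19\right)^{2} = 361$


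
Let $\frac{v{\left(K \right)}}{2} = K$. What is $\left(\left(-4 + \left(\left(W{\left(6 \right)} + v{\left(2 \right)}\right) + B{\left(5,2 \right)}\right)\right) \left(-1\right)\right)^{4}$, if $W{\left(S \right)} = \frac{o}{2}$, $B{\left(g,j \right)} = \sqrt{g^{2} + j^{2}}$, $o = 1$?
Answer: $\frac{14153}{16} + \frac{117 \sqrt{29}}{2} \approx 1199.6$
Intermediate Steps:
$v{\left(K \right)} = 2 K$
$W{\left(S \right)} = \frac{1}{2}$ ($W{\left(S \right)} = 1 \cdot \frac{1}{2} = \frac{1}{2}$)
$\left(\left(-4 + \left(\left(W{\left(6 \right)} + v{\left(2 \right)}\right) + B{\left(5,2 \right)}\right)\right) \left(-1\right)\right)^{4} = \left(\left(-4 + \left(\left(\frac{1}{2} + 2 \cdot 2\right) + \sqrt{5^{2} + 2^{2}}\right)\right) \left(-1\right)\right)^{4} = \left(\left(-4 + \left(\left(\frac{1}{2} + 4\right) + \sqrt{25 + 4}\right)\right) \left(-1\right)\right)^{4} = \left(\left(-4 + \left(\frac{9}{2} + \sqrt{29}\right)\right) \left(-1\right)\right)^{4} = \left(\left(\frac{1}{2} + \sqrt{29}\right) \left(-1\right)\right)^{4} = \left(- \frac{1}{2} - \sqrt{29}\right)^{4}$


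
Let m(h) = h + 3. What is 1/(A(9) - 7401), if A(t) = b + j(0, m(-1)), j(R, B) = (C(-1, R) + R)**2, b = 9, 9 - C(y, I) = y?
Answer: -1/7292 ≈ -0.00013714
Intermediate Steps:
C(y, I) = 9 - y
m(h) = 3 + h
j(R, B) = (10 + R)**2 (j(R, B) = ((9 - 1*(-1)) + R)**2 = ((9 + 1) + R)**2 = (10 + R)**2)
A(t) = 109 (A(t) = 9 + (10 + 0)**2 = 9 + 10**2 = 9 + 100 = 109)
1/(A(9) - 7401) = 1/(109 - 7401) = 1/(-7292) = -1/7292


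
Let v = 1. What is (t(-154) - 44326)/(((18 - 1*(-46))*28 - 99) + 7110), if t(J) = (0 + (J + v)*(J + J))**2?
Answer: 2220627050/8803 ≈ 2.5226e+5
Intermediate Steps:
t(J) = 4*J**2*(1 + J)**2 (t(J) = (0 + (J + 1)*(J + J))**2 = (0 + (1 + J)*(2*J))**2 = (0 + 2*J*(1 + J))**2 = (2*J*(1 + J))**2 = 4*J**2*(1 + J)**2)
(t(-154) - 44326)/(((18 - 1*(-46))*28 - 99) + 7110) = (4*(-154)**2*(1 - 154)**2 - 44326)/(((18 - 1*(-46))*28 - 99) + 7110) = (4*23716*(-153)**2 - 44326)/(((18 + 46)*28 - 99) + 7110) = (4*23716*23409 - 44326)/((64*28 - 99) + 7110) = (2220671376 - 44326)/((1792 - 99) + 7110) = 2220627050/(1693 + 7110) = 2220627050/8803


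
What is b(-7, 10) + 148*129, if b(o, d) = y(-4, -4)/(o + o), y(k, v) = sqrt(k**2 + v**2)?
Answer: 19092 - 2*sqrt(2)/7 ≈ 19092.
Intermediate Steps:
b(o, d) = 2*sqrt(2)/o (b(o, d) = sqrt((-4)**2 + (-4)**2)/(o + o) = sqrt(16 + 16)/((2*o)) = sqrt(32)*(1/(2*o)) = (4*sqrt(2))*(1/(2*o)) = 2*sqrt(2)/o)
b(-7, 10) + 148*129 = 2*sqrt(2)/(-7) + 148*129 = 2*sqrt(2)*(-1/7) + 19092 = -2*sqrt(2)/7 + 19092 = 19092 - 2*sqrt(2)/7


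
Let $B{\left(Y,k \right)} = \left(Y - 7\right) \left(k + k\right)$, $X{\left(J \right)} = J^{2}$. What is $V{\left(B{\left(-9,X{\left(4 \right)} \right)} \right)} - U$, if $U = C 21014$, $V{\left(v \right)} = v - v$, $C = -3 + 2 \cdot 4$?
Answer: $-105070$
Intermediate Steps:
$C = 5$ ($C = -3 + 8 = 5$)
$B{\left(Y,k \right)} = 2 k \left(-7 + Y\right)$ ($B{\left(Y,k \right)} = \left(-7 + Y\right) 2 k = 2 k \left(-7 + Y\right)$)
$V{\left(v \right)} = 0$
$U = 105070$ ($U = 5 \cdot 21014 = 105070$)
$V{\left(B{\left(-9,X{\left(4 \right)} \right)} \right)} - U = 0 - 105070 = -105070$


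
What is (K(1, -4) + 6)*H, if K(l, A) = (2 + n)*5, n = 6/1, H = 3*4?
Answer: 552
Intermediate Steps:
H = 12
n = 6 (n = 6*1 = 6)
K(l, A) = 40 (K(l, A) = (2 + 6)*5 = 8*5 = 40)
(K(1, -4) + 6)*H = (40 + 6)*12 = 46*12 = 552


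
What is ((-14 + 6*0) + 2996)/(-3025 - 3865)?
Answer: -1491/3445 ≈ -0.43280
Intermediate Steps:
((-14 + 6*0) + 2996)/(-3025 - 3865) = ((-14 + 0) + 2996)/(-6890) = (-14 + 2996)*(-1/6890) = 2982*(-1/6890) = -1491/3445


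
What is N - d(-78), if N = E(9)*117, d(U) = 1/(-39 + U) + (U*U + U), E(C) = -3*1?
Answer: -743768/117 ≈ -6357.0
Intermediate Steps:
E(C) = -3
d(U) = U + U**2 + 1/(-39 + U) (d(U) = 1/(-39 + U) + (U**2 + U) = 1/(-39 + U) + (U + U**2) = U + U**2 + 1/(-39 + U))
N = -351 (N = -3*117 = -351)
N - d(-78) = -351 - (1 + (-78)**3 - 39*(-78) - 38*(-78)**2)/(-39 - 78) = -351 - (1 - 474552 + 3042 - 38*6084)/(-117) = -351 - (-1)*(1 - 474552 + 3042 - 231192)/117 = -351 - (-1)*(-702701)/117 = -351 - 1*702701/117 = -351 - 702701/117 = -743768/117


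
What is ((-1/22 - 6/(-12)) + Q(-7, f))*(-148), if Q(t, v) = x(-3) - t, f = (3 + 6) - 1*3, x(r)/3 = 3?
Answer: -26788/11 ≈ -2435.3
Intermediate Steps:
x(r) = 9 (x(r) = 3*3 = 9)
f = 6 (f = 9 - 3 = 6)
Q(t, v) = 9 - t
((-1/22 - 6/(-12)) + Q(-7, f))*(-148) = ((-1/22 - 6/(-12)) + (9 - 1*(-7)))*(-148) = ((-1*1/22 - 6*(-1/12)) + (9 + 7))*(-148) = ((-1/22 + ½) + 16)*(-148) = (5/11 + 16)*(-148) = (181/11)*(-148) = -26788/11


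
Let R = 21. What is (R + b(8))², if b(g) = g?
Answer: 841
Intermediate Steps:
(R + b(8))² = (21 + 8)² = 29² = 841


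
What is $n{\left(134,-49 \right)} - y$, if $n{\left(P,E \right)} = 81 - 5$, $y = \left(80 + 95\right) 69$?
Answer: $-11999$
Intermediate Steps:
$y = 12075$ ($y = 175 \cdot 69 = 12075$)
$n{\left(P,E \right)} = 76$ ($n{\left(P,E \right)} = 81 - 5 = 76$)
$n{\left(134,-49 \right)} - y = 76 - 12075 = -11999$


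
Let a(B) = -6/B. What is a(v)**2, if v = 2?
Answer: 9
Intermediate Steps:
a(v)**2 = (-6/2)**2 = (-6*1/2)**2 = (-3)**2 = 9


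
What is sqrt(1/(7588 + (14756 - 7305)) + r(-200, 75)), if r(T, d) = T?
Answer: I*sqrt(5026032129)/5013 ≈ 14.142*I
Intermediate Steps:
sqrt(1/(7588 + (14756 - 7305)) + r(-200, 75)) = sqrt(1/(7588 + (14756 - 7305)) - 200) = sqrt(1/(7588 + 7451) - 200) = sqrt(1/15039 - 200) = sqrt(-3007799/15039) = I*sqrt(5026032129)/5013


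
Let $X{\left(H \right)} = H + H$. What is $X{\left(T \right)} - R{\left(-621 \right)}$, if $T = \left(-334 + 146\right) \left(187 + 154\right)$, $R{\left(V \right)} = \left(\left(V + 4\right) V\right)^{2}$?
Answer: $-146809414865$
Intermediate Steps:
$R{\left(V \right)} = V^{2} \left(4 + V\right)^{2}$ ($R{\left(V \right)} = \left(\left(4 + V\right) V\right)^{2} = \left(V \left(4 + V\right)\right)^{2} = V^{2} \left(4 + V\right)^{2}$)
$T = -64108$ ($T = \left(-188\right) 341 = -64108$)
$X{\left(H \right)} = 2 H$
$X{\left(T \right)} - R{\left(-621 \right)} = 2 \left(-64108\right) - \left(-621\right)^{2} \left(4 - 621\right)^{2} = -128216 - 385641 \left(-617\right)^{2} = -128216 - 385641 \cdot 380689 = -128216 - 146809286649 = -146809414865$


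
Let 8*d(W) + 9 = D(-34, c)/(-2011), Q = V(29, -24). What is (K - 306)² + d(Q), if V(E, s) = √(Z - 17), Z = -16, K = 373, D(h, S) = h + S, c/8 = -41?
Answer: 72201295/16088 ≈ 4487.9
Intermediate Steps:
c = -328 (c = 8*(-41) = -328)
D(h, S) = S + h
V(E, s) = I*√33 (V(E, s) = √(-16 - 17) = √(-33) = I*√33)
Q = I*√33 ≈ 5.7446*I
d(W) = -17737/16088 (d(W) = -9/8 + ((-328 - 34)/(-2011))/8 = -9/8 + (-362*(-1/2011))/8 = -9/8 + (⅛)*(362/2011) = -9/8 + 181/8044 = -17737/16088)
(K - 306)² + d(Q) = (373 - 306)² - 17737/16088 = 67² - 17737/16088 = 4489 - 17737/16088 = 72201295/16088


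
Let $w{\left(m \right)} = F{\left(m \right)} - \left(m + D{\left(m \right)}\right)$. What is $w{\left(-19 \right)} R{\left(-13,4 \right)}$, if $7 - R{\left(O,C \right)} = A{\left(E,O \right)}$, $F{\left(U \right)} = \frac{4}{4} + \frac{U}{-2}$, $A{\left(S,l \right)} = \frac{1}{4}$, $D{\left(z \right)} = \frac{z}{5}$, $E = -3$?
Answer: $\frac{8991}{40} \approx 224.77$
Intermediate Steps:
$D{\left(z \right)} = \frac{z}{5}$ ($D{\left(z \right)} = z \frac{1}{5} = \frac{z}{5}$)
$A{\left(S,l \right)} = \frac{1}{4}$
$F{\left(U \right)} = 1 - \frac{U}{2}$ ($F{\left(U \right)} = 4 \cdot \frac{1}{4} + U \left(- \frac{1}{2}\right) = 1 - \frac{U}{2}$)
$R{\left(O,C \right)} = \frac{27}{4}$ ($R{\left(O,C \right)} = 7 - \frac{1}{4} = \frac{27}{4}$)
$w{\left(m \right)} = 1 - \frac{17 m}{10}$ ($w{\left(m \right)} = \left(1 - \frac{m}{2}\right) - \left(m + \frac{m}{5}\right) = \left(1 - \frac{m}{2}\right) - \frac{6 m}{5} = 1 - \frac{17 m}{10}$)
$w{\left(-19 \right)} R{\left(-13,4 \right)} = \left(1 - - \frac{323}{10}\right) \frac{27}{4} = \left(1 + \frac{323}{10}\right) \frac{27}{4} = \frac{333}{10} \cdot \frac{27}{4} = \frac{8991}{40}$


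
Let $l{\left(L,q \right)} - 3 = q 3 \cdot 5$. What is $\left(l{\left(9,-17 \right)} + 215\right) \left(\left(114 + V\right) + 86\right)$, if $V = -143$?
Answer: $-2109$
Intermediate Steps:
$l{\left(L,q \right)} = 3 + 15 q$ ($l{\left(L,q \right)} = 3 + q 3 \cdot 5 = 3 + 3 q 5 = 3 + 15 q$)
$\left(l{\left(9,-17 \right)} + 215\right) \left(\left(114 + V\right) + 86\right) = \left(\left(3 + 15 \left(-17\right)\right) + 215\right) \left(\left(114 - 143\right) + 86\right) = \left(\left(3 - 255\right) + 215\right) \left(-29 + 86\right) = \left(-252 + 215\right) 57 = \left(-37\right) 57 = -2109$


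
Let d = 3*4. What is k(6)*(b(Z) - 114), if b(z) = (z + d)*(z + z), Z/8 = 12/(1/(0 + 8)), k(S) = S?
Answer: 7187796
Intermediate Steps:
d = 12
Z = 768 (Z = 8*(12/(1/(0 + 8))) = 8*(12/(1/8)) = 8*(12*8) = 8*96 = 768)
b(z) = 2*z*(12 + z) (b(z) = (z + 12)*(z + z) = (12 + z)*(2*z) = 2*z*(12 + z))
k(6)*(b(Z) - 114) = 6*(2*768*(12 + 768) - 114) = 6*(2*768*780 - 114) = 6*(1198080 - 114) = 6*1197966 = 7187796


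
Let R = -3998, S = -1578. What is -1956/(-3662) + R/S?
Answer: 4431811/1444659 ≈ 3.0677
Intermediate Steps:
-1956/(-3662) + R/S = -1956/(-3662) - 3998/(-1578) = -1956*(-1/3662) - 3998*(-1/1578) = 978/1831 + 1999/789 = 4431811/1444659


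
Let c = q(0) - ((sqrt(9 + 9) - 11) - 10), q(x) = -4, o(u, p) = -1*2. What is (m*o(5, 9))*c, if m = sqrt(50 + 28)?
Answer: -34*sqrt(78) + 12*sqrt(39) ≈ -225.34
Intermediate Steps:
o(u, p) = -2
c = 17 - 3*sqrt(2) (c = -4 - ((sqrt(9 + 9) - 11) - 10) = -4 - ((sqrt(18) - 11) - 10) = -4 - ((3*sqrt(2) - 11) - 10) = -4 - ((-11 + 3*sqrt(2)) - 10) = -4 - (-21 + 3*sqrt(2)) = -4 + (21 - 3*sqrt(2)) = 17 - 3*sqrt(2) ≈ 12.757)
m = sqrt(78) ≈ 8.8318
(m*o(5, 9))*c = (sqrt(78)*(-2))*(17 - 3*sqrt(2)) = (-2*sqrt(78))*(17 - 3*sqrt(2)) = -2*sqrt(78)*(17 - 3*sqrt(2))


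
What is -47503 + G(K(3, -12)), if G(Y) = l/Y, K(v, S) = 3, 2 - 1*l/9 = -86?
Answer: -47239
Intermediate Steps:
l = 792 (l = 18 - 9*(-86) = 18 + 774 = 792)
G(Y) = 792/Y
-47503 + G(K(3, -12)) = -47503 + 792/3 = -47503 + 792*(⅓) = -47503 + 264 = -47239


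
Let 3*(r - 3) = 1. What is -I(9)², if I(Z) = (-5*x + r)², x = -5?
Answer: -52200625/81 ≈ -6.4445e+5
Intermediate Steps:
r = 10/3 (r = 3 + (⅓)*1 = 3 + ⅓ = 10/3 ≈ 3.3333)
I(Z) = 7225/9 (I(Z) = (-5*(-5) + 10/3)² = (25 + 10/3)² = (85/3)² = 7225/9)
-I(9)² = -(7225/9)² = -1*52200625/81 = -52200625/81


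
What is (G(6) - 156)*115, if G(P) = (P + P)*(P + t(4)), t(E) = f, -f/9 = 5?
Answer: -71760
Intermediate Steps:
f = -45 (f = -9*5 = -45)
t(E) = -45
G(P) = 2*P*(-45 + P) (G(P) = (P + P)*(P - 45) = (2*P)*(-45 + P) = 2*P*(-45 + P))
(G(6) - 156)*115 = (2*6*(-45 + 6) - 156)*115 = (2*6*(-39) - 156)*115 = (-468 - 156)*115 = -624*115 = -71760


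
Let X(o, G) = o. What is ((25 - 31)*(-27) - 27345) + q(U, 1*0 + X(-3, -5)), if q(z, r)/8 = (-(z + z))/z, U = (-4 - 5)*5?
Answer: -27199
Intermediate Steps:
U = -45 (U = -9*5 = -45)
q(z, r) = -16 (q(z, r) = 8*((-(z + z))/z) = 8*((-2*z)/z) = 8*(-2) = -16)
((25 - 31)*(-27) - 27345) + q(U, 1*0 + X(-3, -5)) = ((25 - 31)*(-27) - 27345) - 16 = (-6*(-27) - 27345) - 16 = (162 - 27345) - 16 = -27183 - 16 = -27199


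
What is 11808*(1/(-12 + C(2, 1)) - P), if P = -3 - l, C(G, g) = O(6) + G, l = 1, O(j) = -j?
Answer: 46494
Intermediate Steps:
C(G, g) = -6 + G (C(G, g) = -1*6 + G = -6 + G)
P = -4 (P = -3 - 1*1 = -3 - 1 = -4)
11808*(1/(-12 + C(2, 1)) - P) = 11808*(1/(-12 + (-6 + 2)) - 1*(-4)) = 11808*(1/(-12 - 4) + 4) = 11808*(1/(-16) + 4) = 11808*(-1/16 + 4) = 11808*(63/16) = 46494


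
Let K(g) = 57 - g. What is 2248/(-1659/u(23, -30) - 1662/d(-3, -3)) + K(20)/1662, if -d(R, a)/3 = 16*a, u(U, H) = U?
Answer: -2060660233/76762794 ≈ -26.845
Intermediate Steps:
d(R, a) = -48*a
2248/(-1659/u(23, -30) - 1662/d(-3, -3)) + K(20)/1662 = 2248/(-1659/23 - 1662/((-48*(-3)))) + (57 - 1*20)/1662 = 2248/(-1659*1/23 - 1662/144) + (57 - 20)*(1/1662) = 2248/(-1659/23 - 1662*1/144) + 37*(1/1662) = 2248/(-1659/23 - 277/24) + 37/1662 = 2248/(-46187/552) + 37/1662 = 2248*(-552/46187) + 37/1662 = -1240896/46187 + 37/1662 = -2060660233/76762794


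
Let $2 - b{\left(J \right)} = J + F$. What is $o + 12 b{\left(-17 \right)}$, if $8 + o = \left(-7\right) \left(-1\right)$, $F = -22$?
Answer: $491$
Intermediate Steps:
$b{\left(J \right)} = 24 - J$ ($b{\left(J \right)} = 2 - \left(J - 22\right) = 2 - \left(-22 + J\right) = 24 - J$)
$o = -1$ ($o = -8 - -7 = -8 + 7 = -1$)
$o + 12 b{\left(-17 \right)} = -1 + 12 \left(24 - -17\right) = -1 + 12 \left(24 + 17\right) = -1 + 12 \cdot 41 = -1 + 492 = 491$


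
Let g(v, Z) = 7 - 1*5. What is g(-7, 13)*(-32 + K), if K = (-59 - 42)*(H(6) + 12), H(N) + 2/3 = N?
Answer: -10696/3 ≈ -3565.3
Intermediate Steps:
H(N) = -⅔ + N
K = -5252/3 (K = (-59 - 42)*((-⅔ + 6) + 12) = -101*(16/3 + 12) = -101*52/3 = -5252/3 ≈ -1750.7)
g(v, Z) = 2 (g(v, Z) = 7 - 5 = 2)
g(-7, 13)*(-32 + K) = 2*(-32 - 5252/3) = 2*(-5348/3) = -10696/3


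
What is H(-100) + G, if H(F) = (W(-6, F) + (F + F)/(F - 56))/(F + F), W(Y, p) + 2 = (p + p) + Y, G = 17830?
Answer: 69541031/3900 ≈ 17831.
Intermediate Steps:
W(Y, p) = -2 + Y + 2*p (W(Y, p) = -2 + ((p + p) + Y) = -2 + (2*p + Y) = -2 + (Y + 2*p) = -2 + Y + 2*p)
H(F) = (-8 + 2*F + 2*F/(-56 + F))/(2*F) (H(F) = ((-2 - 6 + 2*F) + (F + F)/(F - 56))/(F + F) = ((-8 + 2*F) + (2*F)/(-56 + F))/((2*F)) = ((-8 + 2*F) + 2*F/(-56 + F))*(1/(2*F)) = (-8 + 2*F + 2*F/(-56 + F))*(1/(2*F)) = (-8 + 2*F + 2*F/(-56 + F))/(2*F))
H(-100) + G = (224 + (-100)² - 59*(-100))/((-100)*(-56 - 100)) + 17830 = -1/100*(224 + 10000 + 5900)/(-156) + 17830 = -1/100*(-1/156)*16124 + 17830 = 4031/3900 + 17830 = 69541031/3900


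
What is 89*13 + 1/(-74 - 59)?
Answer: 153880/133 ≈ 1157.0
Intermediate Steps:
89*13 + 1/(-74 - 59) = 1157 + 1/(-133) = 1157 - 1/133 = 153880/133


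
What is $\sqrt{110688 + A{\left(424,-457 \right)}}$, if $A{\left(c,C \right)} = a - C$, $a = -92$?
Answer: $\sqrt{111053} \approx 333.25$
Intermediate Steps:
$A{\left(c,C \right)} = -92 - C$
$\sqrt{110688 + A{\left(424,-457 \right)}} = \sqrt{110688 - -365} = \sqrt{110688 + \left(-92 + 457\right)} = \sqrt{110688 + 365} = \sqrt{111053}$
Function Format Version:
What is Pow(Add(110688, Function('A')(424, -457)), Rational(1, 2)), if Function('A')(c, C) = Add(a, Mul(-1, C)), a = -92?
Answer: Pow(111053, Rational(1, 2)) ≈ 333.25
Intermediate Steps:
Function('A')(c, C) = Add(-92, Mul(-1, C))
Pow(Add(110688, Function('A')(424, -457)), Rational(1, 2)) = Pow(Add(110688, Add(-92, Mul(-1, -457))), Rational(1, 2)) = Pow(Add(110688, Add(-92, 457)), Rational(1, 2)) = Pow(Add(110688, 365), Rational(1, 2)) = Pow(111053, Rational(1, 2))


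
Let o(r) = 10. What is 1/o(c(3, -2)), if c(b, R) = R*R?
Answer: ⅒ ≈ 0.10000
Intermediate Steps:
c(b, R) = R²
1/o(c(3, -2)) = 1/10 = ⅒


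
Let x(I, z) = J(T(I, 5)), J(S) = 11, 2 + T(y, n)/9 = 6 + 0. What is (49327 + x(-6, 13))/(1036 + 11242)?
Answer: 24669/6139 ≈ 4.0184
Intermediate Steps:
T(y, n) = 36 (T(y, n) = -18 + 9*(6 + 0) = -18 + 9*6 = -18 + 54 = 36)
x(I, z) = 11
(49327 + x(-6, 13))/(1036 + 11242) = (49327 + 11)/(1036 + 11242) = 49338/12278 = 49338*(1/12278) = 24669/6139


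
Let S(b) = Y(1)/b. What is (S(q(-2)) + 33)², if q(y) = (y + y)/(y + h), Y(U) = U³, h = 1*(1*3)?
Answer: 17161/16 ≈ 1072.6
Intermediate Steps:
h = 3 (h = 1*3 = 3)
q(y) = 2*y/(3 + y) (q(y) = (y + y)/(y + 3) = (2*y)/(3 + y) = 2*y/(3 + y))
S(b) = 1/b (S(b) = 1³/b = 1/b)
(S(q(-2)) + 33)² = (1/(2*(-2)/(3 - 2)) + 33)² = (1/(2*(-2)/1) + 33)² = (1/(2*(-2)*1) + 33)² = (1/(-4) + 33)² = (-¼ + 33)² = (131/4)² = 17161/16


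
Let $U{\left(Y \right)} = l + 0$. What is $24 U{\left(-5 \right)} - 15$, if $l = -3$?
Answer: $-87$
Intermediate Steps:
$U{\left(Y \right)} = -3$ ($U{\left(Y \right)} = -3 + 0 = -3$)
$24 U{\left(-5 \right)} - 15 = 24 \left(-3\right) - 15 = -72 - 15 = -87$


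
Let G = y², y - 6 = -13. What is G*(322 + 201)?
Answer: 25627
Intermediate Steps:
y = -7 (y = 6 - 13 = -7)
G = 49 (G = (-7)² = 49)
G*(322 + 201) = 49*(322 + 201) = 49*523 = 25627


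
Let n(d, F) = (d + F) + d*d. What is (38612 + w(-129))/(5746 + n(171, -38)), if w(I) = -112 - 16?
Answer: 9621/8780 ≈ 1.0958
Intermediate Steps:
w(I) = -128
n(d, F) = F + d + d² (n(d, F) = (F + d) + d² = F + d + d²)
(38612 + w(-129))/(5746 + n(171, -38)) = (38612 - 128)/(5746 + (-38 + 171 + 171²)) = 38484/(5746 + (-38 + 171 + 29241)) = 38484/(5746 + 29374) = 38484/35120 = 38484*(1/35120) = 9621/8780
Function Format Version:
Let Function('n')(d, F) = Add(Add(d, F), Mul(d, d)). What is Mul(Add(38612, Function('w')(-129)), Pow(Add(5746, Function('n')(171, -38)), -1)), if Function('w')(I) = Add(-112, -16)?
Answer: Rational(9621, 8780) ≈ 1.0958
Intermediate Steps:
Function('w')(I) = -128
Function('n')(d, F) = Add(F, d, Pow(d, 2)) (Function('n')(d, F) = Add(Add(F, d), Pow(d, 2)) = Add(F, d, Pow(d, 2)))
Mul(Add(38612, Function('w')(-129)), Pow(Add(5746, Function('n')(171, -38)), -1)) = Mul(Add(38612, -128), Pow(Add(5746, Add(-38, 171, Pow(171, 2))), -1)) = Mul(38484, Pow(Add(5746, Add(-38, 171, 29241)), -1)) = Mul(38484, Pow(Add(5746, 29374), -1)) = Mul(38484, Pow(35120, -1)) = Mul(38484, Rational(1, 35120)) = Rational(9621, 8780)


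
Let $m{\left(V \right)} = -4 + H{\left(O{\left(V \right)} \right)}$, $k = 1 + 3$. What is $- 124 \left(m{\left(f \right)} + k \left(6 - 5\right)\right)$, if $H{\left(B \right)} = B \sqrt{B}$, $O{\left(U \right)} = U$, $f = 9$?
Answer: $-3348$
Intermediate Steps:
$H{\left(B \right)} = B^{\frac{3}{2}}$
$k = 4$
$m{\left(V \right)} = -4 + V^{\frac{3}{2}}$
$- 124 \left(m{\left(f \right)} + k \left(6 - 5\right)\right) = - 124 \left(\left(-4 + 9^{\frac{3}{2}}\right) + 4 \left(6 - 5\right)\right) = - 124 \left(\left(-4 + 27\right) + 4 \cdot 1\right) = - 124 \left(23 + 4\right) = \left(-124\right) 27 = -3348$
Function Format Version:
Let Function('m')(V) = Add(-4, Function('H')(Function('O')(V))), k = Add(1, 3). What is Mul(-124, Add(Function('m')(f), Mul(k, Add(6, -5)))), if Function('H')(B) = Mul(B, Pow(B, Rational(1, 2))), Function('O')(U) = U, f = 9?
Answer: -3348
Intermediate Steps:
Function('H')(B) = Pow(B, Rational(3, 2))
k = 4
Function('m')(V) = Add(-4, Pow(V, Rational(3, 2)))
Mul(-124, Add(Function('m')(f), Mul(k, Add(6, -5)))) = Mul(-124, Add(Add(-4, Pow(9, Rational(3, 2))), Mul(4, Add(6, -5)))) = Mul(-124, Add(Add(-4, 27), Mul(4, 1))) = Mul(-124, Add(23, 4)) = Mul(-124, 27) = -3348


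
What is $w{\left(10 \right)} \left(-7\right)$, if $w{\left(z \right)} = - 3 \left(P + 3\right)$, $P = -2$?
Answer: $21$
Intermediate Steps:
$w{\left(z \right)} = -3$ ($w{\left(z \right)} = - 3 \left(-2 + 3\right) = \left(-3\right) 1 = -3$)
$w{\left(10 \right)} \left(-7\right) = \left(-3\right) \left(-7\right) = 21$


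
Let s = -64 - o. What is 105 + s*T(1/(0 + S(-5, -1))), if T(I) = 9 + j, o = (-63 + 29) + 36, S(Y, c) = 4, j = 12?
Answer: -1281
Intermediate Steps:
o = 2 (o = -34 + 36 = 2)
T(I) = 21 (T(I) = 9 + 12 = 21)
s = -66 (s = -64 - 1*2 = -64 - 2 = -66)
105 + s*T(1/(0 + S(-5, -1))) = 105 - 66*21 = 105 - 1386 = -1281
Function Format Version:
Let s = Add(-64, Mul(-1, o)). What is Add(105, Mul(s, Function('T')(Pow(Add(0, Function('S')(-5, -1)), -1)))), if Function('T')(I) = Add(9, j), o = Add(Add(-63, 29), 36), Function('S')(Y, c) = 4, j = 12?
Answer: -1281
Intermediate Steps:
o = 2 (o = Add(-34, 36) = 2)
Function('T')(I) = 21 (Function('T')(I) = Add(9, 12) = 21)
s = -66 (s = Add(-64, Mul(-1, 2)) = Add(-64, -2) = -66)
Add(105, Mul(s, Function('T')(Pow(Add(0, Function('S')(-5, -1)), -1)))) = Add(105, Mul(-66, 21)) = Add(105, -1386) = -1281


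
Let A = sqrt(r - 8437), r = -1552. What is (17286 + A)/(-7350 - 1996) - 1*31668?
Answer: -147993207/4673 - I*sqrt(9989)/9346 ≈ -31670.0 - 0.010694*I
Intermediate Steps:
A = I*sqrt(9989) (A = sqrt(-1552 - 8437) = sqrt(-9989) = I*sqrt(9989) ≈ 99.945*I)
(17286 + A)/(-7350 - 1996) - 1*31668 = (17286 + I*sqrt(9989))/(-7350 - 1996) - 1*31668 = (17286 + I*sqrt(9989))/(-9346) - 31668 = (17286 + I*sqrt(9989))*(-1/9346) - 31668 = (-8643/4673 - I*sqrt(9989)/9346) - 31668 = -147993207/4673 - I*sqrt(9989)/9346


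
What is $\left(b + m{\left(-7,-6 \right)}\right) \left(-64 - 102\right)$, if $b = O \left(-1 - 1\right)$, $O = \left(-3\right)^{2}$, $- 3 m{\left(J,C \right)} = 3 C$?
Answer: $1992$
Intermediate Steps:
$m{\left(J,C \right)} = - C$ ($m{\left(J,C \right)} = - \frac{3 C}{3} = - C$)
$O = 9$
$b = -18$ ($b = 9 \left(-1 - 1\right) = 9 \left(-2\right) = -18$)
$\left(b + m{\left(-7,-6 \right)}\right) \left(-64 - 102\right) = \left(-18 - -6\right) \left(-64 - 102\right) = \left(-18 + 6\right) \left(-166\right) = \left(-12\right) \left(-166\right) = 1992$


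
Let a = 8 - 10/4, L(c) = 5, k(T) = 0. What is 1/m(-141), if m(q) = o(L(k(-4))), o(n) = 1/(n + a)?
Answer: 21/2 ≈ 10.500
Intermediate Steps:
a = 11/2 (a = 8 - 10*¼ = 8 - 5/2 = 11/2 ≈ 5.5000)
o(n) = 1/(11/2 + n) (o(n) = 1/(n + 11/2) = 1/(11/2 + n))
m(q) = 2/21 (m(q) = 2/(11 + 2*5) = 2/(11 + 10) = 2/21)
1/m(-141) = 1/(2/21) = 21/2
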